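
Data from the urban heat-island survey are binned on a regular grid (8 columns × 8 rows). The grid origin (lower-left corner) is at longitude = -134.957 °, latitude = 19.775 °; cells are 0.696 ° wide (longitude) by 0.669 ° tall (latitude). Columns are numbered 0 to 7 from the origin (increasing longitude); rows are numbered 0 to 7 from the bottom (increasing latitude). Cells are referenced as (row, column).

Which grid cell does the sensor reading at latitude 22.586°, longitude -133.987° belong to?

(4, 1)

Column index: ⌊(-133.987 − -134.957) / 0.696⌋ = ⌊1.394⌋ = 1
Row offset from origin: ⌊(22.586 − 19.775) / 0.669⌋ = ⌊4.202⌋ = 4 → row 4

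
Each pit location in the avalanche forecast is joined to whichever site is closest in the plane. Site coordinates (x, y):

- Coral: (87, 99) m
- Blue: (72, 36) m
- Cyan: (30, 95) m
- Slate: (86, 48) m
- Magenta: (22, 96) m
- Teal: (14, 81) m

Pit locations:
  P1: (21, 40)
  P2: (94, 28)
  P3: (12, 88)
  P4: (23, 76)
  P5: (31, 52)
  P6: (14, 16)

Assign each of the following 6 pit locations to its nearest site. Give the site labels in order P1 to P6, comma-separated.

Teal, Slate, Teal, Teal, Teal, Blue

P1 → Teal (d²=1730.00)
P2 → Slate (d²=464.00)
P3 → Teal (d²=53.00)
P4 → Teal (d²=106.00)
P5 → Teal (d²=1130.00)
P6 → Blue (d²=3764.00)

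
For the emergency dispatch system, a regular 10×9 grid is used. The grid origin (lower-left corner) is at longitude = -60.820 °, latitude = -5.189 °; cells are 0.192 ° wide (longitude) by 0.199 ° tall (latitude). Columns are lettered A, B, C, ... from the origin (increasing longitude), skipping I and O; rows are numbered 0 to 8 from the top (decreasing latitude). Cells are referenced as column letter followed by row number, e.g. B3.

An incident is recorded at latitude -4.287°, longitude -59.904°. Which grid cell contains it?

E4

Column index: ⌊(-59.904 − -60.820) / 0.192⌋ = ⌊4.771⌋ = 4 → column E
Row offset from origin: ⌊(-4.287 − -5.189) / 0.199⌋ = ⌊4.533⌋ = 4 → row 4 (counted from top)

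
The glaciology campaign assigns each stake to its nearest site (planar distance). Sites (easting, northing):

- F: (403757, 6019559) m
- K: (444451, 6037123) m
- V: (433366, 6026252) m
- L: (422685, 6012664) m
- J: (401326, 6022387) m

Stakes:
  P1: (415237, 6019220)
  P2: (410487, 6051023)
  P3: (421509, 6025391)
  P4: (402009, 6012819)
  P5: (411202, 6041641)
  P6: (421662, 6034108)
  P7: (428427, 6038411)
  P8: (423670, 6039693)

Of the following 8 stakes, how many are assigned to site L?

1

P1 → L
P2 → J
P3 → V
P4 → F
P5 → J
P6 → V
P7 → V
P8 → V
1 of the 8 goes to L.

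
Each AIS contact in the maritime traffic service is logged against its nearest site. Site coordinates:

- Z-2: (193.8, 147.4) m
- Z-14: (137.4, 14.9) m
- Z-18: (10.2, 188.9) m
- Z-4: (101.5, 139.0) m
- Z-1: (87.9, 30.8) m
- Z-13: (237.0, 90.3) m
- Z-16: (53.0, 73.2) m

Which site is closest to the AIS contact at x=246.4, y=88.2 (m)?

Z-13

Squared distances to each site:
Z-2: 6271.400; Z-14: 17253.890; Z-18: 65930.930; Z-4: 23576.650; Z-1: 28417.010; Z-13: 92.770; Z-16: 37628.560.
Minimum at Z-13.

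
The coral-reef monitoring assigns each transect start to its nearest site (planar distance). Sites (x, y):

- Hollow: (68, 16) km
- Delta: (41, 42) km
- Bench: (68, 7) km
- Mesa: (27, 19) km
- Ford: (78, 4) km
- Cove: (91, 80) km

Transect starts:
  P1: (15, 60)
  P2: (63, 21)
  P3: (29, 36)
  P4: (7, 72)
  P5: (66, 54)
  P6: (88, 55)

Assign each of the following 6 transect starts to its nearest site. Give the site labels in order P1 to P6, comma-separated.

Delta, Hollow, Delta, Delta, Delta, Cove

P1 → Delta (d²=1000.00)
P2 → Hollow (d²=50.00)
P3 → Delta (d²=180.00)
P4 → Delta (d²=2056.00)
P5 → Delta (d²=769.00)
P6 → Cove (d²=634.00)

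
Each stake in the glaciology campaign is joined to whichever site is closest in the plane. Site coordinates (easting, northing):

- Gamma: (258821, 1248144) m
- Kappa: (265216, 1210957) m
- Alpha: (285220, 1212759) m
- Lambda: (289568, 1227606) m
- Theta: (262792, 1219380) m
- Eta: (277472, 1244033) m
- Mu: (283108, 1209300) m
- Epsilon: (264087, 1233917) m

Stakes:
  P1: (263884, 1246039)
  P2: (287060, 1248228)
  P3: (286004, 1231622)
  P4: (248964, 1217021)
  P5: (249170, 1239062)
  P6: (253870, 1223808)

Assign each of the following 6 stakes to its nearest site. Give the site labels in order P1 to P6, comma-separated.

P1 → Gamma (d²=30064994.00)
P2 → Eta (d²=109527769.00)
P3 → Lambda (d²=28830352.00)
P4 → Theta (d²=196778465.00)
P5 → Gamma (d²=175624525.00)
P6 → Theta (d²=99209268.00)

Gamma, Eta, Lambda, Theta, Gamma, Theta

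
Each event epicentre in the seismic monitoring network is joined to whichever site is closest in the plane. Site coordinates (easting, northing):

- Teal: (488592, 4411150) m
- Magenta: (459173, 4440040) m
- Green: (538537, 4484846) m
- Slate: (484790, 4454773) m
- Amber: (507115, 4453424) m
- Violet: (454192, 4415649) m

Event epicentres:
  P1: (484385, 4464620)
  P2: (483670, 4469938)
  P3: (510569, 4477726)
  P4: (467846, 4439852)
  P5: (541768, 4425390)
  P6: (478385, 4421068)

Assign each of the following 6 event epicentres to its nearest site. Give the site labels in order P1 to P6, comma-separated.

Slate, Slate, Amber, Magenta, Amber, Teal

P1 → Slate (d²=97127434.00)
P2 → Slate (d²=231231625.00)
P3 → Amber (d²=602517320.00)
P4 → Magenta (d²=75256273.00)
P5 → Amber (d²=1986735565.00)
P6 → Teal (d²=202549573.00)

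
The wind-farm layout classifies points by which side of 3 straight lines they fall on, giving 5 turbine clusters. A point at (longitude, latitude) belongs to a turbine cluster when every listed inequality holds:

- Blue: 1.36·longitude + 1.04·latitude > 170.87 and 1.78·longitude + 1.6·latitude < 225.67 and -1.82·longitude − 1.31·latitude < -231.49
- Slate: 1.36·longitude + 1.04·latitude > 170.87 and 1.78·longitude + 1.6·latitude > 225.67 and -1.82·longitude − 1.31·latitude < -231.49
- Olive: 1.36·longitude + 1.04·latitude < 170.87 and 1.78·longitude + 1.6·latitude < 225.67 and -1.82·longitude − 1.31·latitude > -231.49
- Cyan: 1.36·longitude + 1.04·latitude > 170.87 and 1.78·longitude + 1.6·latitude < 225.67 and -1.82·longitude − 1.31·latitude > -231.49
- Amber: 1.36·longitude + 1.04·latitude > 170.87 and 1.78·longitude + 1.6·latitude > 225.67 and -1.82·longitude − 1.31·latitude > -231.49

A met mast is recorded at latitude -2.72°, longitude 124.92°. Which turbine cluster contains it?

1.36·124.92 + 1.04·-2.72 = 167.062, which is < 170.87
1.78·124.92 + 1.6·-2.72 = 218.006, which is < 225.67
-1.82·124.92 − 1.31·-2.72 = -223.791, which is > -231.49
This sign pattern matches Olive.

Olive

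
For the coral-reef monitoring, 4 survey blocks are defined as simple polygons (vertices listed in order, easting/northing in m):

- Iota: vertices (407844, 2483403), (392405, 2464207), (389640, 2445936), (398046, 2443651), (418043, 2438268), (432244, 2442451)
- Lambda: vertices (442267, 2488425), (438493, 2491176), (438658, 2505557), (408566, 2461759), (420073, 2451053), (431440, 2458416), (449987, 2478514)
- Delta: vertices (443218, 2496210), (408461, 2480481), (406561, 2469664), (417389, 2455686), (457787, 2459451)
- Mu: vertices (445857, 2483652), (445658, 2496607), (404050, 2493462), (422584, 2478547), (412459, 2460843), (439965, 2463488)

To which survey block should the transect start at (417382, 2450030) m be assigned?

Iota

Cast a ray rightward from (417382, 2450030). For each polygon, the edges (by vertex number in listed order) whose endpoints lie on opposite sides of northing = 2450030, where each meets that height, and whether that is right or left of the point:
Iota: 2–3 at easting≈390259.6 (left), 6–1 at easting≈427728.3 (right) → 1 crossing.
Lambda: no edge straddles that height → 0 crossings.
Delta: no edge straddles that height → 0 crossings.
Mu: no edge straddles that height → 0 crossings.
Only Iota has an odd count, so the point is inside Iota.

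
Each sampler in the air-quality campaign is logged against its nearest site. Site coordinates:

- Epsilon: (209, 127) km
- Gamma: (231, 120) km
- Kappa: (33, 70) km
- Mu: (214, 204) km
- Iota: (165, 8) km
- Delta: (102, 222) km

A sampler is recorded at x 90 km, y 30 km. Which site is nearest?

Squared distances to each site:
Epsilon: 23570.000; Gamma: 27981.000; Kappa: 4849.000; Mu: 45652.000; Iota: 6109.000; Delta: 37008.000.
Minimum at Kappa.

Kappa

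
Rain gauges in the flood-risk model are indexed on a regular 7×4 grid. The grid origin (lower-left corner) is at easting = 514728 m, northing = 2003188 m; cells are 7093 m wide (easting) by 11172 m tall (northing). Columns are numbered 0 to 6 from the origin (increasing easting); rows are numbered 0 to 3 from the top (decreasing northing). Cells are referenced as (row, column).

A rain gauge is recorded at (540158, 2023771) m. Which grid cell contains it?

(2, 3)

Column index: ⌊(540158 − 514728) / 7093⌋ = ⌊3.585⌋ = 3
Row offset from origin: ⌊(2023771 − 2003188) / 11172⌋ = ⌊1.842⌋ = 1 → row 2 (counted from top)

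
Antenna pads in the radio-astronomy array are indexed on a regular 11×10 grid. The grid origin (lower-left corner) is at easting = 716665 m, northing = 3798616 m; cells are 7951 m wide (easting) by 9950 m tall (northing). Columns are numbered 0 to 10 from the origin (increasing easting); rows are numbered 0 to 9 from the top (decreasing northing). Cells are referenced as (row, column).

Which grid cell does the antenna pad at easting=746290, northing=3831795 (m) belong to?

Column index: ⌊(746290 − 716665) / 7951⌋ = ⌊3.726⌋ = 3
Row offset from origin: ⌊(3831795 − 3798616) / 9950⌋ = ⌊3.335⌋ = 3 → row 6 (counted from top)

(6, 3)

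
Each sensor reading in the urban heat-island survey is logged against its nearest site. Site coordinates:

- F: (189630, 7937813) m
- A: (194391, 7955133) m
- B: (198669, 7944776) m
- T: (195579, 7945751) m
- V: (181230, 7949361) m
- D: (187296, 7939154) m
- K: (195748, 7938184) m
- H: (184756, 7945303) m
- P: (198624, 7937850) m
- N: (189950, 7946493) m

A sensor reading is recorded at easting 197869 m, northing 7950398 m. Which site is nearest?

T

Squared distances to each site:
F: 226263346.000; A: 34516709.000; B: 32246884.000; T: 26838709.000; V: 277931690.000; D: 238215865.000; K: 153680437.000; H: 197909794.000; P: 158022329.000; N: 77959586.000.
Minimum at T.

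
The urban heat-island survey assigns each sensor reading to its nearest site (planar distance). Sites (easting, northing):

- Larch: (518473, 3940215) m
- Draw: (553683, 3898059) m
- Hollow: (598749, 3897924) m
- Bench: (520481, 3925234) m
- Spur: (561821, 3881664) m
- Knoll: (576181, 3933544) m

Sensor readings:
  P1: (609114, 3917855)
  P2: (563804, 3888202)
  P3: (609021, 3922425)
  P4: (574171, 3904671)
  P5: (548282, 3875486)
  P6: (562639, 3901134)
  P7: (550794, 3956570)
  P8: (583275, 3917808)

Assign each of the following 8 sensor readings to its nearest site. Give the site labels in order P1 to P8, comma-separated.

P1 → Hollow (d²=504677986.00)
P2 → Spur (d²=46677733.00)
P3 → Hollow (d²=705812985.00)
P4 → Draw (d²=463476688.00)
P5 → Spur (d²=221472205.00)
P6 → Draw (d²=89665561.00)
P7 → Knoll (d²=1174696445.00)
P8 → Knoll (d²=297946532.00)

Hollow, Spur, Hollow, Draw, Spur, Draw, Knoll, Knoll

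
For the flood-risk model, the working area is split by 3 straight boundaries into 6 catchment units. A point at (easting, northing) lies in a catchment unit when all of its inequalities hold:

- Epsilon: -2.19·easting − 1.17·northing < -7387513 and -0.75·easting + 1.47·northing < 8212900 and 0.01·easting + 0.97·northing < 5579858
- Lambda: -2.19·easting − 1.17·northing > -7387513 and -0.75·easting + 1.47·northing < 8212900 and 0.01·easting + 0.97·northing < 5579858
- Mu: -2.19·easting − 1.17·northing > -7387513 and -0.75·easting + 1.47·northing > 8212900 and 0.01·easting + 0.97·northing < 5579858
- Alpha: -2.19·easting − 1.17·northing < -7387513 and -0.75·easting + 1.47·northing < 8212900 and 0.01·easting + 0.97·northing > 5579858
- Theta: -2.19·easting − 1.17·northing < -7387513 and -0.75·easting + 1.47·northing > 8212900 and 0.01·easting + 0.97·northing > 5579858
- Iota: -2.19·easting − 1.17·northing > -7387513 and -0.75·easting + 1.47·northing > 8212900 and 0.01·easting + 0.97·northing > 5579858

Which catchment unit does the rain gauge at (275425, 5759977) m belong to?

-2.19·275425 − 1.17·5759977 = -7342353.840, which is > -7387513
-0.75·275425 + 1.47·5759977 = 8260597.440, which is > 8212900
0.01·275425 + 0.97·5759977 = 5589931.940, which is > 5579858
This sign pattern matches Iota.

Iota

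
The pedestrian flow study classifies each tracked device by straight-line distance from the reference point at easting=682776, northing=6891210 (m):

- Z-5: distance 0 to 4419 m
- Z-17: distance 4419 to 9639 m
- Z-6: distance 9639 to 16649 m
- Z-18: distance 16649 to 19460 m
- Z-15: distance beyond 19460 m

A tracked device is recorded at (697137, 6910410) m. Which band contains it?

Z-15

Distance = √((697137−682776)² + (6910410−6891210)²) = √(206238321.000 + 368640000.000) = 23976.620 m.
19460 ≤ 23976.620 < ∞ → Z-15.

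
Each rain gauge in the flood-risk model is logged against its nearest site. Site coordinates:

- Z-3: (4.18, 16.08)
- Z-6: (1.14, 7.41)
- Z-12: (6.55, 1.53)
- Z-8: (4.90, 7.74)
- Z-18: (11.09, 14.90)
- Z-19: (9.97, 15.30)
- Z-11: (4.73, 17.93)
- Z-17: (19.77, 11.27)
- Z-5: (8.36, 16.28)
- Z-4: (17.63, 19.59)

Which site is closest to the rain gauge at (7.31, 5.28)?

Squared distances to each site:
Z-3: 126.437; Z-6: 42.606; Z-12: 14.640; Z-8: 11.860; Z-18: 106.833; Z-19: 107.476; Z-11: 166.679; Z-17: 191.132; Z-5: 122.103; Z-4: 311.278.
Minimum at Z-8.

Z-8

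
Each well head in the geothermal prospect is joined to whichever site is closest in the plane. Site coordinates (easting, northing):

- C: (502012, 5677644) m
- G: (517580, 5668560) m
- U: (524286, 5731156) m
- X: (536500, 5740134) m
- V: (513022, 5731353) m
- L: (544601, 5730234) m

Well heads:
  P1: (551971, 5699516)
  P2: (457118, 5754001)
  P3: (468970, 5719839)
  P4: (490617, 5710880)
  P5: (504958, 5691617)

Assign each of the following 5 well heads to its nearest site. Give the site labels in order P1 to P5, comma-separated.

L, V, V, V, C

P1 → L (d²=997912424.00)
P2 → V (d²=3638189120.00)
P3 → V (d²=2073150900.00)
P4 → V (d²=921127754.00)
P5 → C (d²=203923645.00)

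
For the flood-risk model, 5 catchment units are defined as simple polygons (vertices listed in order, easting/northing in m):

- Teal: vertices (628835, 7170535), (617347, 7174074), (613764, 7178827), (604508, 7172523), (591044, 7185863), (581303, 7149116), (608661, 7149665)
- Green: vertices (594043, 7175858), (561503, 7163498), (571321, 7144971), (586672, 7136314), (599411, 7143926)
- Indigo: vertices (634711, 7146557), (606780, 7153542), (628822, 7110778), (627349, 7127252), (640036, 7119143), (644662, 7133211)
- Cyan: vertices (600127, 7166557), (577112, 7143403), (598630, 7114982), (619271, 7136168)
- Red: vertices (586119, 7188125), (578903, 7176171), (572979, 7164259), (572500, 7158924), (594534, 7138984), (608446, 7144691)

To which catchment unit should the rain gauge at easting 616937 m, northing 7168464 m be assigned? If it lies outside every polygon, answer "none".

Cast a ray rightward from (616937, 7168464). For each polygon, the edges (by vertex number in listed order) whose endpoints lie on opposite sides of northing = 7168464, where each meets that height, and whether that is right or left of the point:
Teal: 5–6 at easting≈586431.8 (left), 7–1 at easting≈626833.1 (right) → 1 crossing.
Green: 1–2 at easting≈574576.9 (left), 5–1 at easting≈595286.0 (left) → 0 crossings.
Indigo: no edge straddles that height → 0 crossings.
Cyan: no edge straddles that height → 0 crossings.
Red: 2–3 at easting≈575070.2 (left), 6–1 at easting≈596225.6 (left) → 0 crossings.
Only Teal has an odd count, so the point is inside Teal.

Teal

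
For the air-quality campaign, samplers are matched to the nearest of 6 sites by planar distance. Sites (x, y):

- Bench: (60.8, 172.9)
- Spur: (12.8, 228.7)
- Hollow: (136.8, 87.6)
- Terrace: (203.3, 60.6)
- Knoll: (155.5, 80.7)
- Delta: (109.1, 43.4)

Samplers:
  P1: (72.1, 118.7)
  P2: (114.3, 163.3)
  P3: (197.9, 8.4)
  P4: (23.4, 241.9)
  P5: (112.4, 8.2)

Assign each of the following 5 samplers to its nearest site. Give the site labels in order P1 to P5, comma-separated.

Bench, Bench, Terrace, Spur, Delta

P1 → Bench (d²=3065.33)
P2 → Bench (d²=2954.41)
P3 → Terrace (d²=2754.00)
P4 → Spur (d²=286.60)
P5 → Delta (d²=1249.93)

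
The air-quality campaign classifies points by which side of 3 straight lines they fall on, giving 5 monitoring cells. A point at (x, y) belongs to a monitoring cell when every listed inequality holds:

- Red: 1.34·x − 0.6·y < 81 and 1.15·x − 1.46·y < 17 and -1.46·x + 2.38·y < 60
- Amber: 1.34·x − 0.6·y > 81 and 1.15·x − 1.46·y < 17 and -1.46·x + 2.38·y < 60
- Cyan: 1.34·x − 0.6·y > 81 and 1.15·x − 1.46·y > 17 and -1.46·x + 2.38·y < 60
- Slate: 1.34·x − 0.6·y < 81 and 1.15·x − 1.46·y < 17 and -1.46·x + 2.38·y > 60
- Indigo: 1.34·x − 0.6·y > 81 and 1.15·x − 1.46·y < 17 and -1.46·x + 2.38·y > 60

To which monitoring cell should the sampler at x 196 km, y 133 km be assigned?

1.34·196 − 0.6·133 = 182.840, which is > 81
1.15·196 − 1.46·133 = 31.220, which is > 17
-1.46·196 + 2.38·133 = 30.380, which is < 60
This sign pattern matches Cyan.

Cyan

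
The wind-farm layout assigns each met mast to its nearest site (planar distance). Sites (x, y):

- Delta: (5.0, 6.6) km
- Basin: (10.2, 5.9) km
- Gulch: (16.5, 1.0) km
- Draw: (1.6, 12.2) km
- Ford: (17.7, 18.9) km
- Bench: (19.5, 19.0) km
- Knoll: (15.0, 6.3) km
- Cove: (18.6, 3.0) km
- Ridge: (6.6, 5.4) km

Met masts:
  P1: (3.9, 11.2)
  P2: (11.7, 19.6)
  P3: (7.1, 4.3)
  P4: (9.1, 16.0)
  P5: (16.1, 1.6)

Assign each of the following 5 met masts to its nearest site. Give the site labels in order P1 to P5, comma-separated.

P1 → Draw (d²=6.29)
P2 → Ford (d²=36.49)
P3 → Ridge (d²=1.46)
P4 → Draw (d²=70.69)
P5 → Gulch (d²=0.52)

Draw, Ford, Ridge, Draw, Gulch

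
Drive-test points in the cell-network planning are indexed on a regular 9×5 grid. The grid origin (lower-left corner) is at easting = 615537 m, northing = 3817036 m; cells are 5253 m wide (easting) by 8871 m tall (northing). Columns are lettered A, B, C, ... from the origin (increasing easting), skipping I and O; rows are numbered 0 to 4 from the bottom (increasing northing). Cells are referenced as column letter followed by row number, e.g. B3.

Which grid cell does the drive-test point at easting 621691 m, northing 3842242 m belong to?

B2

Column index: ⌊(621691 − 615537) / 5253⌋ = ⌊1.172⌋ = 1 → column B
Row offset from origin: ⌊(3842242 − 3817036) / 8871⌋ = ⌊2.841⌋ = 2 → row 2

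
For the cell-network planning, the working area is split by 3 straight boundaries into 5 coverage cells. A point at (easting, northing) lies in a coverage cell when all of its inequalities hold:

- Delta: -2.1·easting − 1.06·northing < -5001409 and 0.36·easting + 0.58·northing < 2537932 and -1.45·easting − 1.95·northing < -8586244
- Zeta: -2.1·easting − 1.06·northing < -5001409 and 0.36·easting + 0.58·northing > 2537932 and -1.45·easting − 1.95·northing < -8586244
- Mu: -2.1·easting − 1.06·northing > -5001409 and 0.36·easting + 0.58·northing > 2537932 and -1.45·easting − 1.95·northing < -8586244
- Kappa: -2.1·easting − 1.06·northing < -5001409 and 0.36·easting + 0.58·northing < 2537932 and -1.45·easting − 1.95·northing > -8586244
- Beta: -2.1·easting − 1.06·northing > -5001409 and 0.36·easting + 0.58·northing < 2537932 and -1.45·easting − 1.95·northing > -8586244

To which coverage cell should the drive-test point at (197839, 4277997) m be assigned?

-2.1·197839 − 1.06·4277997 = -4950138.720, which is > -5001409
0.36·197839 + 0.58·4277997 = 2552460.300, which is > 2537932
-1.45·197839 − 1.95·4277997 = -8628960.700, which is < -8586244
This sign pattern matches Mu.

Mu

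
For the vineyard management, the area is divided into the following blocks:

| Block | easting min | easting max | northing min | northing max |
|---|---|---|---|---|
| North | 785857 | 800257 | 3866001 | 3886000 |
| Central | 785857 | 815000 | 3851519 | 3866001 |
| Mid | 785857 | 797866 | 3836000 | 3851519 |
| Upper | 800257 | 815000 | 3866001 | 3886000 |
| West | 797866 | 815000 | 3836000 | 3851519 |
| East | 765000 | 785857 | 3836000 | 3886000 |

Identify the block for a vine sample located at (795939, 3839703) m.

Mid

The point has easting = 795939 and northing = 3839703.
Only Mid satisfies 785857 ≤ easting ≤ 797866 and 3836000 ≤ northing ≤ 3851519.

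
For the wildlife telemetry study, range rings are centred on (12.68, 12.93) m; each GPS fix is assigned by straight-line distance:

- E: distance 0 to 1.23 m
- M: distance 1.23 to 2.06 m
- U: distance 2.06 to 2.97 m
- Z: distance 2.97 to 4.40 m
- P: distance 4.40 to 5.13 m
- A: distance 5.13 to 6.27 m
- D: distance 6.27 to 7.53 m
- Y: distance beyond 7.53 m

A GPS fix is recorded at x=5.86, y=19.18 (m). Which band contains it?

Distance = √((5.86−12.68)² + (19.18−12.93)²) = √(46.512 + 39.062) = 9.251 m.
7.53 ≤ 9.251 < ∞ → Y.

Y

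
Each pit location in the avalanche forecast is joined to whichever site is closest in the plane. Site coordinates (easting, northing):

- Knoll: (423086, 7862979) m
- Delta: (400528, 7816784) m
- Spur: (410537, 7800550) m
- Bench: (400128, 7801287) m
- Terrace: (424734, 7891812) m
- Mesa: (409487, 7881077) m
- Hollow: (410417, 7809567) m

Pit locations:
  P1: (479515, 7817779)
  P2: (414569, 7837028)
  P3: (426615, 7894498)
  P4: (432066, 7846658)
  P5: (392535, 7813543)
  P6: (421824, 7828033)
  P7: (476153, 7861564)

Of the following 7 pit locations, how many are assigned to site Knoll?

2

P1 → Hollow
P2 → Delta
P3 → Terrace
P4 → Knoll
P5 → Delta
P6 → Hollow
P7 → Knoll
2 of the 7 go to Knoll.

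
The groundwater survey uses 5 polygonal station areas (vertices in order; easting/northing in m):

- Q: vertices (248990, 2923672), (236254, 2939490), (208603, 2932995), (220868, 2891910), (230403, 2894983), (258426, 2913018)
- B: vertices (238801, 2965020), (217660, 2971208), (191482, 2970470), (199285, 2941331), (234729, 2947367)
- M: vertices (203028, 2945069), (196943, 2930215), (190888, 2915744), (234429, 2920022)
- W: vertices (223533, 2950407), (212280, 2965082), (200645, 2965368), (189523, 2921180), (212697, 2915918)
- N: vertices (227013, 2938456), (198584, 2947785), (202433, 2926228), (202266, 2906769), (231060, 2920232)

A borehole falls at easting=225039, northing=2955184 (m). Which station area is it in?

B

Cast a ray rightward from (225039, 2955184). For each polygon, the edges (by vertex number in listed order) whose endpoints lie on opposite sides of northing = 2955184, where each meets that height, and whether that is right or left of the point:
Q: no edge straddles that height → 0 crossings.
B: 3–4 at easting≈195575.4 (left), 5–1 at easting≈236532.1 (right) → 1 crossing.
M: no edge straddles that height → 0 crossings.
W: 1–2 at easting≈219869.9 (left), 3–4 at easting≈198081.7 (left) → 0 crossings.
N: no edge straddles that height → 0 crossings.
Only B has an odd count, so the point is inside B.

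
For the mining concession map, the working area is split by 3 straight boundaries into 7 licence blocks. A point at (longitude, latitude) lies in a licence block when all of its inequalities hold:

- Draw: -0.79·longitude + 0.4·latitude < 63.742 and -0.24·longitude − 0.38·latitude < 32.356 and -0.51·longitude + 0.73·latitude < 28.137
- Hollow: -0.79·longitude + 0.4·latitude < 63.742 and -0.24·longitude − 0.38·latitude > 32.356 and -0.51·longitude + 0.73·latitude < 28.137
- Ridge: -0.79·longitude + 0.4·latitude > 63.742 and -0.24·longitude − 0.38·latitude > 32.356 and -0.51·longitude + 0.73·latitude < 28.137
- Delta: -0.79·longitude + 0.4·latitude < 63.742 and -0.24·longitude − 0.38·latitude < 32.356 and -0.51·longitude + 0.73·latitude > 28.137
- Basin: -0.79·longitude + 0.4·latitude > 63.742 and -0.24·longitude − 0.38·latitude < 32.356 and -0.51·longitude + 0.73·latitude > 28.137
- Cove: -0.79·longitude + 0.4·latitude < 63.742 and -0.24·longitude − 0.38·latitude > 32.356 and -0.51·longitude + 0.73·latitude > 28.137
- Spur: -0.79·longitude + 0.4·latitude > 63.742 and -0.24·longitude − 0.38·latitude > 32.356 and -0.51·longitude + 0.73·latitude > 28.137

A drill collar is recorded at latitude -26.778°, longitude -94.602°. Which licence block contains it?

Spur

-0.79·-94.602 + 0.4·-26.778 = 64.024, which is > 63.742
-0.24·-94.602 − 0.38·-26.778 = 32.880, which is > 32.356
-0.51·-94.602 + 0.73·-26.778 = 28.699, which is > 28.137
This sign pattern matches Spur.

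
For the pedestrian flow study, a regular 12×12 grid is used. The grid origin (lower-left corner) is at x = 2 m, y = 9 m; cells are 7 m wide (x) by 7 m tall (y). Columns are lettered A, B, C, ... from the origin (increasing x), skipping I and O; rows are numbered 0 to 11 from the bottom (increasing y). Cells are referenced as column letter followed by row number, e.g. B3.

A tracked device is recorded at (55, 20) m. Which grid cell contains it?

Column index: ⌊(55 − 2) / 7⌋ = ⌊7.571⌋ = 7 → column H
Row offset from origin: ⌊(20 − 9) / 7⌋ = ⌊1.571⌋ = 1 → row 1

H1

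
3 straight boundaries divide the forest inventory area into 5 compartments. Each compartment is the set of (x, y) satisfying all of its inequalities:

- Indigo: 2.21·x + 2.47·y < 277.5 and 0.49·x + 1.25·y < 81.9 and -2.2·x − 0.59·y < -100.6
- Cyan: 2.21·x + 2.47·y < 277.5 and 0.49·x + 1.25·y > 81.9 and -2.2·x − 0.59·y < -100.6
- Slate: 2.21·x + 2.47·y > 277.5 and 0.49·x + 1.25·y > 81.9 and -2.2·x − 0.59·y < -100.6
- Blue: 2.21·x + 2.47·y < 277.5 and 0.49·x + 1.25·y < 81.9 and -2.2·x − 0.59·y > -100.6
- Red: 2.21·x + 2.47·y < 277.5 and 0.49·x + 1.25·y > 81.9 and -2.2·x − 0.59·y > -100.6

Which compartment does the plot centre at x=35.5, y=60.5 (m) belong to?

2.21·35.5 + 2.47·60.5 = 227.890, which is < 277.5
0.49·35.5 + 1.25·60.5 = 93.020, which is > 81.9
-2.2·35.5 − 0.59·60.5 = -113.795, which is < -100.6
This sign pattern matches Cyan.

Cyan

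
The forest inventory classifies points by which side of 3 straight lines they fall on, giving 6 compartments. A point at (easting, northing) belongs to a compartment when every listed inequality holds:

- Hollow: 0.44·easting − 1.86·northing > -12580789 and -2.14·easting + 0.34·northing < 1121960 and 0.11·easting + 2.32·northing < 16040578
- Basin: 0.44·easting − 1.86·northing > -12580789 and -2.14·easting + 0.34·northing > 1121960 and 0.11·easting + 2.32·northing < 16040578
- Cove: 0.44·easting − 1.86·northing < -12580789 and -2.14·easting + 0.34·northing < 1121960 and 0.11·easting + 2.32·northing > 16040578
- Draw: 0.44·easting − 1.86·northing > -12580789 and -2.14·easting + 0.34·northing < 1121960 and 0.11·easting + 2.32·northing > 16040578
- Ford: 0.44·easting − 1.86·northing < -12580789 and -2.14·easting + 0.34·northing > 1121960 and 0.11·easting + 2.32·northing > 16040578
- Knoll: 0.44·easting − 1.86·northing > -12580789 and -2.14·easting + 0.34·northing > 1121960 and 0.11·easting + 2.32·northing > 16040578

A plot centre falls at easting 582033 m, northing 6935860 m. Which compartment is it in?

Cove

0.44·582033 − 1.86·6935860 = -12644605.080, which is < -12580789
-2.14·582033 + 0.34·6935860 = 1112641.780, which is < 1121960
0.11·582033 + 2.32·6935860 = 16155218.830, which is > 16040578
This sign pattern matches Cove.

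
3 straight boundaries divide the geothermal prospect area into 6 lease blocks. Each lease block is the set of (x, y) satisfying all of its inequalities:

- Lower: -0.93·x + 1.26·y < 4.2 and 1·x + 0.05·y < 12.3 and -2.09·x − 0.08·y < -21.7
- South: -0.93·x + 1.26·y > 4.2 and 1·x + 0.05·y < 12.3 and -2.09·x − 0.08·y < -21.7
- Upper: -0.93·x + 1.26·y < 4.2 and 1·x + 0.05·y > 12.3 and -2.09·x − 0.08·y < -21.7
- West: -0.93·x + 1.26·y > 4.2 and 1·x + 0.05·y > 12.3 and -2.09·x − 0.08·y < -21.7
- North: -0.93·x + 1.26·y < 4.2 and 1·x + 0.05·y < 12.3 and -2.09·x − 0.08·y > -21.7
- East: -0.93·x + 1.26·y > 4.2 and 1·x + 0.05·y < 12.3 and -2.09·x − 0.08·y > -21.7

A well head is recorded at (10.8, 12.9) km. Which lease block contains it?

South

-0.93·10.8 + 1.26·12.9 = 6.210, which is > 4.2
1·10.8 + 0.05·12.9 = 11.445, which is < 12.3
-2.09·10.8 − 0.08·12.9 = -23.604, which is < -21.7
This sign pattern matches South.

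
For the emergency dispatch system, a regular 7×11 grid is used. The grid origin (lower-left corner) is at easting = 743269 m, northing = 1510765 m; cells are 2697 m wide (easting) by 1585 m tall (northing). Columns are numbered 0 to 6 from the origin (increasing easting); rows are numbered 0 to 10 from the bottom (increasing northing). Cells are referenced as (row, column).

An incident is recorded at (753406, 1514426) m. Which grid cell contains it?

(2, 3)

Column index: ⌊(753406 − 743269) / 2697⌋ = ⌊3.759⌋ = 3
Row offset from origin: ⌊(1514426 − 1510765) / 1585⌋ = ⌊2.310⌋ = 2 → row 2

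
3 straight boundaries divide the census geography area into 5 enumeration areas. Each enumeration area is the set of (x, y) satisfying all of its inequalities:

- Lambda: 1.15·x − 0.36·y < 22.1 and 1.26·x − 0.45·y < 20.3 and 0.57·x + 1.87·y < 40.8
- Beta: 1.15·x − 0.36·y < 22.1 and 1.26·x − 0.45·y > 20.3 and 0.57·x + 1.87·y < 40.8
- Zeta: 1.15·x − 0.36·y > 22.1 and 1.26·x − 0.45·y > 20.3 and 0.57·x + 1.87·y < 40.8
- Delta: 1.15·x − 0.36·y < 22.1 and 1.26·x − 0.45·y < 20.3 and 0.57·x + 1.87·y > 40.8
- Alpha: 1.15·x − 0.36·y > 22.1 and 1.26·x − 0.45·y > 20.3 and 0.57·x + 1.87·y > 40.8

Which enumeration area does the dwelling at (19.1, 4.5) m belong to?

Beta

1.15·19.1 − 0.36·4.5 = 20.345, which is < 22.1
1.26·19.1 − 0.45·4.5 = 22.041, which is > 20.3
0.57·19.1 + 1.87·4.5 = 19.302, which is < 40.8
This sign pattern matches Beta.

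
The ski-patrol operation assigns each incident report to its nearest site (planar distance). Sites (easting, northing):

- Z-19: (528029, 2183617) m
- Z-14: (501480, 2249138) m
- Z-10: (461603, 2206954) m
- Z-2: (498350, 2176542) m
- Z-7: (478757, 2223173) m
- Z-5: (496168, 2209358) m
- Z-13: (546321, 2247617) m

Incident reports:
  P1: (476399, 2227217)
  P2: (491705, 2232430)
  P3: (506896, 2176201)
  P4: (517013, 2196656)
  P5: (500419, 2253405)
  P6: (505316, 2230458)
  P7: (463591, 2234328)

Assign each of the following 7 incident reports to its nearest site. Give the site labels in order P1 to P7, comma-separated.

P1 → Z-7 (d²=21914100.00)
P2 → Z-7 (d²=253342753.00)
P3 → Z-2 (d²=73150397.00)
P4 → Z-19 (d²=291367777.00)
P5 → Z-14 (d²=19333010.00)
P6 → Z-14 (d²=363657296.00)
P7 → Z-7 (d²=354441581.00)

Z-7, Z-7, Z-2, Z-19, Z-14, Z-14, Z-7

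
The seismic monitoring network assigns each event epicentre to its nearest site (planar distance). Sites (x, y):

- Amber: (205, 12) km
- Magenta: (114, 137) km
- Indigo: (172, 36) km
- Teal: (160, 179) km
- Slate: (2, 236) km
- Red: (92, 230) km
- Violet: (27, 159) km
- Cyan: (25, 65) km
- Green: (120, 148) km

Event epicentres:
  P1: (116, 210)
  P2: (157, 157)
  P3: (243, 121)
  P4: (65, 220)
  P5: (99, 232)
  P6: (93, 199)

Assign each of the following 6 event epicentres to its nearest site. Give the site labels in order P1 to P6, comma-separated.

P1 → Red (d²=976.00)
P2 → Teal (d²=493.00)
P3 → Teal (d²=10253.00)
P4 → Red (d²=829.00)
P5 → Red (d²=53.00)
P6 → Red (d²=962.00)

Red, Teal, Teal, Red, Red, Red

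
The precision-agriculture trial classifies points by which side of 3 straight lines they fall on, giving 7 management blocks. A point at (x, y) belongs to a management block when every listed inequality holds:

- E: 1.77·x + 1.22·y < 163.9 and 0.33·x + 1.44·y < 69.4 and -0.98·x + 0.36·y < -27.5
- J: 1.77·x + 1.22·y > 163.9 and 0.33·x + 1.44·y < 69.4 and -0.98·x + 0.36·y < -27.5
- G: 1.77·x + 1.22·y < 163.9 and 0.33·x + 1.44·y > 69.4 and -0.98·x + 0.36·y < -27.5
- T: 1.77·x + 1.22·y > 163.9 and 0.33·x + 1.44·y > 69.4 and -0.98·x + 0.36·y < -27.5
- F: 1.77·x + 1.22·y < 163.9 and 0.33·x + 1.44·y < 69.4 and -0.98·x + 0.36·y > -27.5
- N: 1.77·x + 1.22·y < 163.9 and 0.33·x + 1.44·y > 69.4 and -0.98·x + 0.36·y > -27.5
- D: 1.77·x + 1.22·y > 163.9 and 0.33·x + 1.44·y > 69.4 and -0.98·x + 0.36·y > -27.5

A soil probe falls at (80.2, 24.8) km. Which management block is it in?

J

1.77·80.2 + 1.22·24.8 = 172.210, which is > 163.9
0.33·80.2 + 1.44·24.8 = 62.178, which is < 69.4
-0.98·80.2 + 0.36·24.8 = -69.668, which is < -27.5
This sign pattern matches J.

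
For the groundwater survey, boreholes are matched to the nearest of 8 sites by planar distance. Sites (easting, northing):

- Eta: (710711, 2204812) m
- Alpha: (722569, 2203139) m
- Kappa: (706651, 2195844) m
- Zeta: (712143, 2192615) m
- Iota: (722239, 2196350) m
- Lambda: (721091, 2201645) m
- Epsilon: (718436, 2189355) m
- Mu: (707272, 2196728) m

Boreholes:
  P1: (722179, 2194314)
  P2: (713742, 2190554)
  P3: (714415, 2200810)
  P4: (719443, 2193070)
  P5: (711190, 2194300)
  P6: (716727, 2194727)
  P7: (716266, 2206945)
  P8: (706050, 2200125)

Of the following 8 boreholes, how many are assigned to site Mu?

1

P1 → Iota
P2 → Zeta
P3 → Eta
P4 → Epsilon
P5 → Zeta
P6 → Zeta
P7 → Eta
P8 → Mu
1 of the 8 goes to Mu.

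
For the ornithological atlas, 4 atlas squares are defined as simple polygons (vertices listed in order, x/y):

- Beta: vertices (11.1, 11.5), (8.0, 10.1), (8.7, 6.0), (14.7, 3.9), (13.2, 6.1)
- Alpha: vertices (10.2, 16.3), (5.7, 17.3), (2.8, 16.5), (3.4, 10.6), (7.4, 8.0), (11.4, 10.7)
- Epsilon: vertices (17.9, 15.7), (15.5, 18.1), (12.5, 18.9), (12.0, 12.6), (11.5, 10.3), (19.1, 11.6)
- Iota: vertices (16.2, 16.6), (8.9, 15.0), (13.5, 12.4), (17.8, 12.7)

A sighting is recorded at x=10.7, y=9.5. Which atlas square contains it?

Beta

Cast a ray rightward from (10.7, 9.5). For each polygon, the edges (by vertex number in listed order) whose endpoints lie on opposite sides of y = 9.5, where each meets that height, and whether that is right or left of the point:
Beta: 2–3 at x≈8.10 (left), 5–1 at x≈11.88 (right) → 1 crossing.
Alpha: 4–5 at x≈5.09 (left), 5–6 at x≈9.62 (left) → 0 crossings.
Epsilon: no edge straddles that height → 0 crossings.
Iota: no edge straddles that height → 0 crossings.
Only Beta has an odd count, so the point is inside Beta.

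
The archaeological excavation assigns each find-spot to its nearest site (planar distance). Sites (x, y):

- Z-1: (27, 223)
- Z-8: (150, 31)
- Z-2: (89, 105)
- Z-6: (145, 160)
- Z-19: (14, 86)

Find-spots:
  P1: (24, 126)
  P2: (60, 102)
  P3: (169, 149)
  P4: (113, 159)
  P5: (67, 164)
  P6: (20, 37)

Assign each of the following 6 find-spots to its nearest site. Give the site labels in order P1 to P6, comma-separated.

Z-19, Z-2, Z-6, Z-6, Z-2, Z-19

P1 → Z-19 (d²=1700.00)
P2 → Z-2 (d²=850.00)
P3 → Z-6 (d²=697.00)
P4 → Z-6 (d²=1025.00)
P5 → Z-2 (d²=3965.00)
P6 → Z-19 (d²=2437.00)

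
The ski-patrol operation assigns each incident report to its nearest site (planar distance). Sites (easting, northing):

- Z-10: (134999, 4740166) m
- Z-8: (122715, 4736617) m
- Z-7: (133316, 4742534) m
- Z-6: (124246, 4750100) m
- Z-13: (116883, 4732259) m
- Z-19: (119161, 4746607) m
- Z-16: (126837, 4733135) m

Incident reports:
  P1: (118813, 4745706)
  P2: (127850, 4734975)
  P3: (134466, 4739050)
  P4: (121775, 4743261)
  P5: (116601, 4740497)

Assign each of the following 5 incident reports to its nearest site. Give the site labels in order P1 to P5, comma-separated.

Z-19, Z-16, Z-10, Z-19, Z-19

P1 → Z-19 (d²=932905.00)
P2 → Z-16 (d²=4411769.00)
P3 → Z-10 (d²=1529545.00)
P4 → Z-19 (d²=18028712.00)
P5 → Z-19 (d²=43885700.00)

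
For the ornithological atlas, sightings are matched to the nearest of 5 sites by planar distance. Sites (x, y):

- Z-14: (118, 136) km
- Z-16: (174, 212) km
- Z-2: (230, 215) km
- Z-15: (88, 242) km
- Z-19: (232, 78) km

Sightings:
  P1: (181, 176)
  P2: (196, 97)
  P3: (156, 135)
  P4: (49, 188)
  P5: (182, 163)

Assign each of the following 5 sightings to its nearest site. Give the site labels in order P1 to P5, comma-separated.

P1 → Z-16 (d²=1345.00)
P2 → Z-19 (d²=1657.00)
P3 → Z-14 (d²=1445.00)
P4 → Z-15 (d²=4437.00)
P5 → Z-16 (d²=2465.00)

Z-16, Z-19, Z-14, Z-15, Z-16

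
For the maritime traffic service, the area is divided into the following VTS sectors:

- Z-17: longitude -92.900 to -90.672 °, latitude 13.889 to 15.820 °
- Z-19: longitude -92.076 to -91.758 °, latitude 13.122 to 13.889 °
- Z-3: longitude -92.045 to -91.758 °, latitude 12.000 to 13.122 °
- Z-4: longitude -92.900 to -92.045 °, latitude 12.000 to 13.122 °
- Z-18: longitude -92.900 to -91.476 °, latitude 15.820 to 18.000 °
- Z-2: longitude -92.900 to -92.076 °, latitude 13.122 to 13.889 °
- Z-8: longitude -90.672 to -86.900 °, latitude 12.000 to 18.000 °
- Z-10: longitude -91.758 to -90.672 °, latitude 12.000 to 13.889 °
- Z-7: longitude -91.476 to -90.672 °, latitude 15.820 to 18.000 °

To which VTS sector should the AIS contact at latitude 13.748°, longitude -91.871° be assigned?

The point has longitude = -91.871 and latitude = 13.748.
Only Z-19 satisfies -92.076 ≤ longitude ≤ -91.758 and 13.122 ≤ latitude ≤ 13.889.

Z-19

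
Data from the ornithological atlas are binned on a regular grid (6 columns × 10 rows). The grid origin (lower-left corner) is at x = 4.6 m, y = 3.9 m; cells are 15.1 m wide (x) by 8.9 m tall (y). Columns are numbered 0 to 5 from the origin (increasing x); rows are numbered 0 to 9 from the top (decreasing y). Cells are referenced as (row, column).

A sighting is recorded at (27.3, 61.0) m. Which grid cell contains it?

(3, 1)

Column index: ⌊(27.3 − 4.6) / 15.1⌋ = ⌊1.503⌋ = 1
Row offset from origin: ⌊(61.0 − 3.9) / 8.9⌋ = ⌊6.416⌋ = 6 → row 3 (counted from top)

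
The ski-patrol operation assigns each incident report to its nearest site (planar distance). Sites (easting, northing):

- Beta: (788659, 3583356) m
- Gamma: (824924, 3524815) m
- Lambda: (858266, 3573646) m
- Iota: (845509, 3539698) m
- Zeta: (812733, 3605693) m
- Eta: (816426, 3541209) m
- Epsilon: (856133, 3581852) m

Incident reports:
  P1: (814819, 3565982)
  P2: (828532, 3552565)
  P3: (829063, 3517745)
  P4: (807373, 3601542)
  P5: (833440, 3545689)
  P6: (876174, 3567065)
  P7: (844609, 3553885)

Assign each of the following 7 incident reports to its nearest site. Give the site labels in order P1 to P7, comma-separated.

P1 → Eta (d²=616283978.00)
P2 → Eta (d²=275513972.00)
P3 → Gamma (d²=67116221.00)
P4 → Zeta (d²=45960401.00)
P5 → Iota (d²=181552842.00)
P6 → Lambda (d²=364006025.00)
P7 → Iota (d²=202080969.00)

Eta, Eta, Gamma, Zeta, Iota, Lambda, Iota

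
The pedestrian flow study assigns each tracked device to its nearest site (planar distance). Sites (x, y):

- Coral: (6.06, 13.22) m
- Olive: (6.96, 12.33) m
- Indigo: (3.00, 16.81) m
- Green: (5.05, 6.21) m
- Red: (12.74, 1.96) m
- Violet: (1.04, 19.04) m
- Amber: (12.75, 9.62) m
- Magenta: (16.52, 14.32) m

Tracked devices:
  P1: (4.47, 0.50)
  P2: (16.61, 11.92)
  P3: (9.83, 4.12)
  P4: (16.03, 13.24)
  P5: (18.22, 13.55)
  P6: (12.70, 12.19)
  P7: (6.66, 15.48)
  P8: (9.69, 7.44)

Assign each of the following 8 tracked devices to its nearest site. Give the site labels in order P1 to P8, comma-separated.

Green, Magenta, Red, Magenta, Magenta, Amber, Coral, Amber

P1 → Green (d²=32.94)
P2 → Magenta (d²=5.77)
P3 → Red (d²=13.13)
P4 → Magenta (d²=1.41)
P5 → Magenta (d²=3.48)
P6 → Amber (d²=6.61)
P7 → Coral (d²=5.47)
P8 → Amber (d²=14.12)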